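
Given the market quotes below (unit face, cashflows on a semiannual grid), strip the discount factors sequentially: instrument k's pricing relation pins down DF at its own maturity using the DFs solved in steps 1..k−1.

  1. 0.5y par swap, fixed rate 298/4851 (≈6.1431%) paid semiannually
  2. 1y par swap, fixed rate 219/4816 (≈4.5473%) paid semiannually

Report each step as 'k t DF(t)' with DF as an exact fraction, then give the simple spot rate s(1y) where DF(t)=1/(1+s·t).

1 1/2 4851/5000
2 1 4781/5000
s(1y) = (1/(4781/5000) − 1)/(1) = 219/4781 ≈ 4.5806%

step 1 [0.5y] swap r/2=149/4851: DF=(1 − 149/4851·(0))/(1+149/4851) = 4851/5000 ≈ 0.970200
step 2 [1y] swap r/2=219/9632: DF=(1 − 219/9632·(0.970200))/(1+219/9632) = 4781/5000 ≈ 0.956200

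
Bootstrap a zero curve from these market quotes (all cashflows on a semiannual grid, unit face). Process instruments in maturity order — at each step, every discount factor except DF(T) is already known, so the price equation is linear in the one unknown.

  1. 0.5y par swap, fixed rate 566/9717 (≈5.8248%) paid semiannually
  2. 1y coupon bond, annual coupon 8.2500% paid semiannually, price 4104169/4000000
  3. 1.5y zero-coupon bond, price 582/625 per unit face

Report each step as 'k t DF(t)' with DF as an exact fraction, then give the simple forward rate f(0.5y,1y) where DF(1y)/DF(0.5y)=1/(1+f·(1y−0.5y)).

step 1 [0.5y] swap r/2=283/9717: DF=(1 − 283/9717·(0))/(1+283/9717) = 9717/10000 ≈ 0.971700
step 2 [1y] bond c/2=33/800: DF=(4104169/4000000 − 33/800·(0.971700))/(1+33/800) = 9469/10000 ≈ 0.946900
step 3 [1.5y] zero: DF = P = 582/625 ≈ 0.931200

1 1/2 9717/10000
2 1 9469/10000
3 3/2 582/625
f(0.5y,1y) = ((9717/10000)/(9469/10000) − 1)/(1/2) = 496/9469 ≈ 5.2381%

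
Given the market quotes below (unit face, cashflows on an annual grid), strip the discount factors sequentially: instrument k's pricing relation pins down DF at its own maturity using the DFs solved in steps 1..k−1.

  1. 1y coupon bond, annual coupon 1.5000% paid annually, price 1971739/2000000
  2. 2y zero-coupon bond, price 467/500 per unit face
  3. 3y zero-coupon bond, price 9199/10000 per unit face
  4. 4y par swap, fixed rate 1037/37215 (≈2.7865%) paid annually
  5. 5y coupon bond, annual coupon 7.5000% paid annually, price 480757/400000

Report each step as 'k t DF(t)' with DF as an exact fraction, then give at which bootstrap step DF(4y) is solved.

step 1 [1y] bond c/1=3/200: DF=(1971739/2000000 − 3/200·(0))/(1+3/200) = 9713/10000 ≈ 0.971300
step 2 [2y] zero: DF = P = 467/500 ≈ 0.934000
step 3 [3y] zero: DF = P = 9199/10000 ≈ 0.919900
step 4 [4y] swap r/1=1037/37215: DF=(1 − 1037/37215·(0.971300+0.934000+0.919900))/(1+1037/37215) = 8963/10000 ≈ 0.896300
step 5 [5y] bond c/1=3/40: DF=(480757/400000 − 3/40·(0.971300+0.934000+0.919900+0.896300))/(1+3/40) = 1073/1250 ≈ 0.858400

1 1 9713/10000
2 2 467/500
3 3 9199/10000
4 4 8963/10000
5 5 1073/1250
DF(4y) is solved at step 4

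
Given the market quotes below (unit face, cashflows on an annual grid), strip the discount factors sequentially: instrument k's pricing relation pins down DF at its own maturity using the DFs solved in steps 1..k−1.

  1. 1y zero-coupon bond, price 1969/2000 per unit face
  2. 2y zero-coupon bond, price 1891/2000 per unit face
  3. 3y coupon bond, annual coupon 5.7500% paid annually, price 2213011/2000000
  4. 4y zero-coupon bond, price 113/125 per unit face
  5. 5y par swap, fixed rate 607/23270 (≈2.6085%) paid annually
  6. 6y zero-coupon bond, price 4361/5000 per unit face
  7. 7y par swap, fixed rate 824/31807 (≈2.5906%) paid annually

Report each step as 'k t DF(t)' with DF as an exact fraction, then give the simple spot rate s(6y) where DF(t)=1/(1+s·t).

step 1 [1y] zero: DF = P = 1969/2000 ≈ 0.984500
step 2 [2y] zero: DF = P = 1891/2000 ≈ 0.945500
step 3 [3y] bond c/1=23/400: DF=(2213011/2000000 − 23/400·(0.984500+0.945500))/(1+23/400) = 4707/5000 ≈ 0.941400
step 4 [4y] zero: DF = P = 113/125 ≈ 0.904000
step 5 [5y] swap r/1=607/23270: DF=(1 − 607/23270·(0.984500+0.945500+0.941400+0.904000))/(1+607/23270) = 4393/5000 ≈ 0.878600
step 6 [6y] zero: DF = P = 4361/5000 ≈ 0.872200
step 7 [7y] swap r/1=824/31807: DF=(1 − 824/31807·(0.984500+0.945500+0.941400+0.904000+0.878600+0.872200))/(1+824/31807) = 522/625 ≈ 0.835200

1 1 1969/2000
2 2 1891/2000
3 3 4707/5000
4 4 113/125
5 5 4393/5000
6 6 4361/5000
7 7 522/625
s(6y) = (1/(4361/5000) − 1)/(6) = 213/8722 ≈ 2.4421%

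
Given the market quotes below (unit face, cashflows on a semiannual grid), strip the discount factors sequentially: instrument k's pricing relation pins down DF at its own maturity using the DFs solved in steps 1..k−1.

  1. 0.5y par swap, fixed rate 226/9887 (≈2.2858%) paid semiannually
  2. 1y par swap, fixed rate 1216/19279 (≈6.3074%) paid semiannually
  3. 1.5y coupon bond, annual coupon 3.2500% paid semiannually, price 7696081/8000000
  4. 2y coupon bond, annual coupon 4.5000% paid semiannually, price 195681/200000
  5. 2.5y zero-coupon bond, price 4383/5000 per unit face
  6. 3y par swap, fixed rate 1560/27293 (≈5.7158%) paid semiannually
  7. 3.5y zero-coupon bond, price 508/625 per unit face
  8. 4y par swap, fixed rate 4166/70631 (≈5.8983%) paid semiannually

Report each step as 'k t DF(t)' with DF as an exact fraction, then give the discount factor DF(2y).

1 1/2 9887/10000
2 1 587/625
3 3/2 4579/5000
4 2 8943/10000
5 5/2 4383/5000
6 3 211/250
7 7/2 508/625
8 4 7917/10000
DF(2y) = 8943/10000 ≈ 0.894300

step 1 [0.5y] swap r/2=113/9887: DF=(1 − 113/9887·(0))/(1+113/9887) = 9887/10000 ≈ 0.988700
step 2 [1y] swap r/2=608/19279: DF=(1 − 608/19279·(0.988700))/(1+608/19279) = 587/625 ≈ 0.939200
step 3 [1.5y] bond c/2=13/800: DF=(7696081/8000000 − 13/800·(0.988700+0.939200))/(1+13/800) = 4579/5000 ≈ 0.915800
step 4 [2y] bond c/2=9/400: DF=(195681/200000 − 9/400·(0.988700+0.939200+0.915800))/(1+9/400) = 8943/10000 ≈ 0.894300
step 5 [2.5y] zero: DF = P = 4383/5000 ≈ 0.876600
step 6 [3y] swap r/2=780/27293: DF=(1 − 780/27293·(0.988700+0.939200+0.915800+0.894300+0.876600))/(1+780/27293) = 211/250 ≈ 0.844000
step 7 [3.5y] zero: DF = P = 508/625 ≈ 0.812800
step 8 [4y] swap r/2=2083/70631: DF=(1 − 2083/70631·(0.988700+0.939200+0.915800+0.894300+0.876600+0.844000+0.812800))/(1+2083/70631) = 7917/10000 ≈ 0.791700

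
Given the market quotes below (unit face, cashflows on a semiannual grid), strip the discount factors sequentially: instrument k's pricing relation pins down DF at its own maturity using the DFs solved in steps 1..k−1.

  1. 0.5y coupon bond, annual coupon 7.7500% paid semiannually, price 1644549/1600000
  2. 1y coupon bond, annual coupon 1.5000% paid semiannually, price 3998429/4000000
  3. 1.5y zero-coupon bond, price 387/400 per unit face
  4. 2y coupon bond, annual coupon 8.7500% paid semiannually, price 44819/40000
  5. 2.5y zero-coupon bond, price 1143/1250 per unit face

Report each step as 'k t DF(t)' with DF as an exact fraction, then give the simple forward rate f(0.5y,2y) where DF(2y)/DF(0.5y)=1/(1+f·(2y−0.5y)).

1 1/2 1979/2000
2 1 1231/1250
3 3/2 387/400
4 2 4751/5000
5 5/2 1143/1250
f(0.5y,2y) = ((1979/2000)/(4751/5000) − 1)/(3/2) = 131/4751 ≈ 2.7573%

step 1 [0.5y] bond c/2=31/800: DF=(1644549/1600000 − 31/800·(0))/(1+31/800) = 1979/2000 ≈ 0.989500
step 2 [1y] bond c/2=3/400: DF=(3998429/4000000 − 3/400·(0.989500))/(1+3/400) = 1231/1250 ≈ 0.984800
step 3 [1.5y] zero: DF = P = 387/400 ≈ 0.967500
step 4 [2y] bond c/2=7/160: DF=(44819/40000 − 7/160·(0.989500+0.984800+0.967500))/(1+7/160) = 4751/5000 ≈ 0.950200
step 5 [2.5y] zero: DF = P = 1143/1250 ≈ 0.914400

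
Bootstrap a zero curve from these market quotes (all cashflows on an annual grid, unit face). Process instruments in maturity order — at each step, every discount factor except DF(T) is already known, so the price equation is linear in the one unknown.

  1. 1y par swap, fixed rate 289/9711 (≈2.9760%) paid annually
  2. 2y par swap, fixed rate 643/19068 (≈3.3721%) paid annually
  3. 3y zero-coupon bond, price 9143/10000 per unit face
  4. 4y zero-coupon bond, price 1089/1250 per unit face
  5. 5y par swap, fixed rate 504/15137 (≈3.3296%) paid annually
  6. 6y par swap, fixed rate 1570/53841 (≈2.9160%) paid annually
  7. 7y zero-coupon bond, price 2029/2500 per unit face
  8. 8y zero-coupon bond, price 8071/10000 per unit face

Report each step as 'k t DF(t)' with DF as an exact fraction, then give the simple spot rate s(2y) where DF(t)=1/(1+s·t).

step 1 [1y] swap r/1=289/9711: DF=(1 − 289/9711·(0))/(1+289/9711) = 9711/10000 ≈ 0.971100
step 2 [2y] swap r/1=643/19068: DF=(1 − 643/19068·(0.971100))/(1+643/19068) = 9357/10000 ≈ 0.935700
step 3 [3y] zero: DF = P = 9143/10000 ≈ 0.914300
step 4 [4y] zero: DF = P = 1089/1250 ≈ 0.871200
step 5 [5y] swap r/1=504/15137: DF=(1 − 504/15137·(0.971100+0.935700+0.914300+0.871200))/(1+504/15137) = 1061/1250 ≈ 0.848800
step 6 [6y] swap r/1=1570/53841: DF=(1 − 1570/53841·(0.971100+0.935700+0.914300+0.871200+0.848800))/(1+1570/53841) = 843/1000 ≈ 0.843000
step 7 [7y] zero: DF = P = 2029/2500 ≈ 0.811600
step 8 [8y] zero: DF = P = 8071/10000 ≈ 0.807100

1 1 9711/10000
2 2 9357/10000
3 3 9143/10000
4 4 1089/1250
5 5 1061/1250
6 6 843/1000
7 7 2029/2500
8 8 8071/10000
s(2y) = (1/(9357/10000) − 1)/(2) = 643/18714 ≈ 3.4359%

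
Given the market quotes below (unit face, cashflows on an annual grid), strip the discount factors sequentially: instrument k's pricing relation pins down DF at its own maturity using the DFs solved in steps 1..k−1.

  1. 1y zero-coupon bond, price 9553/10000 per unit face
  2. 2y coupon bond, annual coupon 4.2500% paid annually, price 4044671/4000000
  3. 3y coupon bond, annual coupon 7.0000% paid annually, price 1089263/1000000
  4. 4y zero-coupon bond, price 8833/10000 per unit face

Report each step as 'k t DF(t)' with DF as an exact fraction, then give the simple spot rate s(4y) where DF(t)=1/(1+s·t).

step 1 [1y] zero: DF = P = 9553/10000 ≈ 0.955300
step 2 [2y] bond c/1=17/400: DF=(4044671/4000000 − 17/400·(0.955300))/(1+17/400) = 931/1000 ≈ 0.931000
step 3 [3y] bond c/1=7/100: DF=(1089263/1000000 − 7/100·(0.955300+0.931000))/(1+7/100) = 4473/5000 ≈ 0.894600
step 4 [4y] zero: DF = P = 8833/10000 ≈ 0.883300

1 1 9553/10000
2 2 931/1000
3 3 4473/5000
4 4 8833/10000
s(4y) = (1/(8833/10000) − 1)/(4) = 1167/35332 ≈ 3.3030%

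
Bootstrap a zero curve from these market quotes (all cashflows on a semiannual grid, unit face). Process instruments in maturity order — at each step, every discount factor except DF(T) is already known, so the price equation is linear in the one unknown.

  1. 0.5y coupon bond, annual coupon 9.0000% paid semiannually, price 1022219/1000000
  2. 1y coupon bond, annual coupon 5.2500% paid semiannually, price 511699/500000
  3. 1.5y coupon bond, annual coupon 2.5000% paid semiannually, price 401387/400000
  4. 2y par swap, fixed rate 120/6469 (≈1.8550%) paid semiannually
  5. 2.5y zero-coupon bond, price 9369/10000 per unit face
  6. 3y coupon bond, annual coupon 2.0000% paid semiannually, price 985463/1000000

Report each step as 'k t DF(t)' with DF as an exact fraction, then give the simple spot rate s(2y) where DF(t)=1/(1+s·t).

1 1/2 4891/5000
2 1 4861/5000
3 3/2 967/1000
4 2 241/250
5 5/2 9369/10000
6 3 116/125
s(2y) = (1/(241/250) − 1)/(2) = 9/482 ≈ 1.8672%

step 1 [0.5y] bond c/2=9/200: DF=(1022219/1000000 − 9/200·(0))/(1+9/200) = 4891/5000 ≈ 0.978200
step 2 [1y] bond c/2=21/800: DF=(511699/500000 − 21/800·(0.978200))/(1+21/800) = 4861/5000 ≈ 0.972200
step 3 [1.5y] bond c/2=1/80: DF=(401387/400000 − 1/80·(0.978200+0.972200))/(1+1/80) = 967/1000 ≈ 0.967000
step 4 [2y] swap r/2=60/6469: DF=(1 − 60/6469·(0.978200+0.972200+0.967000))/(1+60/6469) = 241/250 ≈ 0.964000
step 5 [2.5y] zero: DF = P = 9369/10000 ≈ 0.936900
step 6 [3y] bond c/2=1/100: DF=(985463/1000000 − 1/100·(0.978200+0.972200+0.967000+0.964000+0.936900))/(1+1/100) = 116/125 ≈ 0.928000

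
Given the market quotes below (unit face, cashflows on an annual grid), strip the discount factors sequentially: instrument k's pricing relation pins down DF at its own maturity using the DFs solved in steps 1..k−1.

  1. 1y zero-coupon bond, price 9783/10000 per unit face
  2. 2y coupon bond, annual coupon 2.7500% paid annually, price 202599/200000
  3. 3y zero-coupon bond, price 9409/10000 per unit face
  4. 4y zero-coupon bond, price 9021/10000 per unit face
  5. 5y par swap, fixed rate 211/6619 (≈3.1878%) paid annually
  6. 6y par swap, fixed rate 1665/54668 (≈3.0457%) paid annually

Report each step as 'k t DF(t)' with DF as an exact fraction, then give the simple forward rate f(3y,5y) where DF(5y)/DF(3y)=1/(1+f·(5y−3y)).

step 1 [1y] zero: DF = P = 9783/10000 ≈ 0.978300
step 2 [2y] bond c/1=11/400: DF=(202599/200000 − 11/400·(0.978300))/(1+11/400) = 9597/10000 ≈ 0.959700
step 3 [3y] zero: DF = P = 9409/10000 ≈ 0.940900
step 4 [4y] zero: DF = P = 9021/10000 ≈ 0.902100
step 5 [5y] swap r/1=211/6619: DF=(1 − 211/6619·(0.978300+0.959700+0.940900+0.902100))/(1+211/6619) = 8523/10000 ≈ 0.852300
step 6 [6y] swap r/1=1665/54668: DF=(1 − 1665/54668·(0.978300+0.959700+0.940900+0.902100+0.852300))/(1+1665/54668) = 1667/2000 ≈ 0.833500

1 1 9783/10000
2 2 9597/10000
3 3 9409/10000
4 4 9021/10000
5 5 8523/10000
6 6 1667/2000
f(3y,5y) = ((9409/10000)/(8523/10000) − 1)/(2) = 443/8523 ≈ 5.1977%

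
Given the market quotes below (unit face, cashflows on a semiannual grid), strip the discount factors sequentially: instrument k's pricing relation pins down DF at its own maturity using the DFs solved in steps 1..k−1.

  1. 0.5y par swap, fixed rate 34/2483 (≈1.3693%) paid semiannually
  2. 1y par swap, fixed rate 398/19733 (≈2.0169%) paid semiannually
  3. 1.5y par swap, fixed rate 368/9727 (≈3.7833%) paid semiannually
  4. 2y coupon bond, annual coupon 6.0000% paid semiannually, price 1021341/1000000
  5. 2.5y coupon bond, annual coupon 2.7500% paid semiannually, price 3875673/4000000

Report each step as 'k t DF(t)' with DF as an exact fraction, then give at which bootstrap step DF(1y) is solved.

step 1 [0.5y] swap r/2=17/2483: DF=(1 − 17/2483·(0))/(1+17/2483) = 2483/2500 ≈ 0.993200
step 2 [1y] swap r/2=199/19733: DF=(1 − 199/19733·(0.993200))/(1+199/19733) = 9801/10000 ≈ 0.980100
step 3 [1.5y] swap r/2=184/9727: DF=(1 − 184/9727·(0.993200+0.980100))/(1+184/9727) = 1181/1250 ≈ 0.944800
step 4 [2y] bond c/2=3/100: DF=(1021341/1000000 − 3/100·(0.993200+0.980100+0.944800))/(1+3/100) = 4533/5000 ≈ 0.906600
step 5 [2.5y] bond c/2=11/800: DF=(3875673/4000000 − 11/800·(0.993200+0.980100+0.944800+0.906600))/(1+11/800) = 9039/10000 ≈ 0.903900

1 1/2 2483/2500
2 1 9801/10000
3 3/2 1181/1250
4 2 4533/5000
5 5/2 9039/10000
DF(1y) is solved at step 2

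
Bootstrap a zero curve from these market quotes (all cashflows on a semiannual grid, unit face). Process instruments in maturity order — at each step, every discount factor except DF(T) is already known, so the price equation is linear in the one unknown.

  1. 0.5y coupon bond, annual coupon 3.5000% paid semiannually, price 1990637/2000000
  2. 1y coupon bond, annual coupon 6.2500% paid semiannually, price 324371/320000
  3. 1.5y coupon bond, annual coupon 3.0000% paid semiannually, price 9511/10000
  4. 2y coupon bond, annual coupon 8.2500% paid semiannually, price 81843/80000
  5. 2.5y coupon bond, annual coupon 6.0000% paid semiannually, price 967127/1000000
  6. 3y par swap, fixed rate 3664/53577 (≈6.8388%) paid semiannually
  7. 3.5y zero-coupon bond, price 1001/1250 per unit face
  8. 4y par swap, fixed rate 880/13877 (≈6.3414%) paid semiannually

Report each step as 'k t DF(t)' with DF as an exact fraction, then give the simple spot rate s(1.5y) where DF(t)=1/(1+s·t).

step 1 [0.5y] bond c/2=7/400: DF=(1990637/2000000 − 7/400·(0))/(1+7/400) = 4891/5000 ≈ 0.978200
step 2 [1y] bond c/2=1/32: DF=(324371/320000 − 1/32·(0.978200))/(1+1/32) = 9533/10000 ≈ 0.953300
step 3 [1.5y] bond c/2=3/200: DF=(9511/10000 − 3/200·(0.978200+0.953300))/(1+3/200) = 1817/2000 ≈ 0.908500
step 4 [2y] bond c/2=33/800: DF=(81843/80000 − 33/800·(0.978200+0.953300+0.908500))/(1+33/800) = 87/100 ≈ 0.870000
step 5 [2.5y] bond c/2=3/100: DF=(967127/1000000 − 3/100·(0.978200+0.953300+0.908500+0.870000))/(1+3/100) = 8309/10000 ≈ 0.830900
step 6 [3y] swap r/2=1832/53577: DF=(1 − 1832/53577·(0.978200+0.953300+0.908500+0.870000+0.830900))/(1+1832/53577) = 1021/1250 ≈ 0.816800
step 7 [3.5y] zero: DF = P = 1001/1250 ≈ 0.800800
step 8 [4y] swap r/2=440/13877: DF=(1 − 440/13877·(0.978200+0.953300+0.908500+0.870000+0.830900+0.816800+0.800800))/(1+440/13877) = 39/50 ≈ 0.780000

1 1/2 4891/5000
2 1 9533/10000
3 3/2 1817/2000
4 2 87/100
5 5/2 8309/10000
6 3 1021/1250
7 7/2 1001/1250
8 4 39/50
s(1.5y) = (1/(1817/2000) − 1)/(3/2) = 122/1817 ≈ 6.7144%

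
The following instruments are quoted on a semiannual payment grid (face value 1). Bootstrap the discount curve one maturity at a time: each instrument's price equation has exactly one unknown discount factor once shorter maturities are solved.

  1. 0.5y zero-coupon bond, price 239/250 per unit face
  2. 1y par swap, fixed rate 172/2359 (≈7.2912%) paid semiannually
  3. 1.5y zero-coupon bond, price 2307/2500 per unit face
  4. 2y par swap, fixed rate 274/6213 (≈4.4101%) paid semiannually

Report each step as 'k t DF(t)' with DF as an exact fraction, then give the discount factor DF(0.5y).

1 1/2 239/250
2 1 582/625
3 3/2 2307/2500
4 2 4589/5000
DF(0.5y) = 239/250 ≈ 0.956000

step 1 [0.5y] zero: DF = P = 239/250 ≈ 0.956000
step 2 [1y] swap r/2=86/2359: DF=(1 − 86/2359·(0.956000))/(1+86/2359) = 582/625 ≈ 0.931200
step 3 [1.5y] zero: DF = P = 2307/2500 ≈ 0.922800
step 4 [2y] swap r/2=137/6213: DF=(1 − 137/6213·(0.956000+0.931200+0.922800))/(1+137/6213) = 4589/5000 ≈ 0.917800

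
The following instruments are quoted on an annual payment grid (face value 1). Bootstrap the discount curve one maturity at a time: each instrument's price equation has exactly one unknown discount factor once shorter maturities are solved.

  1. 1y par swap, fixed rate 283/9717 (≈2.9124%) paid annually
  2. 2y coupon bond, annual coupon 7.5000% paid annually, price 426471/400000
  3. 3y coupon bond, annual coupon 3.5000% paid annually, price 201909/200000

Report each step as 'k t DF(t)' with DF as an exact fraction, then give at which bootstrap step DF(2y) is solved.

step 1 [1y] swap r/1=283/9717: DF=(1 − 283/9717·(0))/(1+283/9717) = 9717/10000 ≈ 0.971700
step 2 [2y] bond c/1=3/40: DF=(426471/400000 − 3/40·(0.971700))/(1+3/40) = 231/250 ≈ 0.924000
step 3 [3y] bond c/1=7/200: DF=(201909/200000 − 7/200·(0.971700+0.924000))/(1+7/200) = 9113/10000 ≈ 0.911300

1 1 9717/10000
2 2 231/250
3 3 9113/10000
DF(2y) is solved at step 2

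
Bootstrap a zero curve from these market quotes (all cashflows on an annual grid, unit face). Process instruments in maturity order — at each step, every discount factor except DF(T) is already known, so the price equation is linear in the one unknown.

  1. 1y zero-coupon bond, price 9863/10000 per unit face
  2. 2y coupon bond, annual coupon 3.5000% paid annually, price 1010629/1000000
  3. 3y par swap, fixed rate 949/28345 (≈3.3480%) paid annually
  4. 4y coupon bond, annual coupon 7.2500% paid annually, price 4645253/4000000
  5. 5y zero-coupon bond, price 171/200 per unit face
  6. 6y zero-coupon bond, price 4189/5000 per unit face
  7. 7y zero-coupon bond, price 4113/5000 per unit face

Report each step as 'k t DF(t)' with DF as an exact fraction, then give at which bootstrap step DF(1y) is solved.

1 1 9863/10000
2 2 9431/10000
3 3 9051/10000
4 4 557/625
5 5 171/200
6 6 4189/5000
7 7 4113/5000
DF(1y) is solved at step 1

step 1 [1y] zero: DF = P = 9863/10000 ≈ 0.986300
step 2 [2y] bond c/1=7/200: DF=(1010629/1000000 − 7/200·(0.986300))/(1+7/200) = 9431/10000 ≈ 0.943100
step 3 [3y] swap r/1=949/28345: DF=(1 − 949/28345·(0.986300+0.943100))/(1+949/28345) = 9051/10000 ≈ 0.905100
step 4 [4y] bond c/1=29/400: DF=(4645253/4000000 − 29/400·(0.986300+0.943100+0.905100))/(1+29/400) = 557/625 ≈ 0.891200
step 5 [5y] zero: DF = P = 171/200 ≈ 0.855000
step 6 [6y] zero: DF = P = 4189/5000 ≈ 0.837800
step 7 [7y] zero: DF = P = 4113/5000 ≈ 0.822600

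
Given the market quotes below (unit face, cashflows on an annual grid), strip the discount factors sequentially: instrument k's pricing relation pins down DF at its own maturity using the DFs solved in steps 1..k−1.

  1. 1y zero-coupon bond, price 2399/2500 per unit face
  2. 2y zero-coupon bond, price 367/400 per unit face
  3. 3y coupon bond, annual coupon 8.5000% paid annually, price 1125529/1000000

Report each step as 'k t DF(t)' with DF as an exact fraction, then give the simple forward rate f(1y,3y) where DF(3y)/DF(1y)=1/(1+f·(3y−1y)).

1 1 2399/2500
2 2 367/400
3 3 8903/10000
f(1y,3y) = ((2399/2500)/(8903/10000) − 1)/(2) = 693/17806 ≈ 3.8919%

step 1 [1y] zero: DF = P = 2399/2500 ≈ 0.959600
step 2 [2y] zero: DF = P = 367/400 ≈ 0.917500
step 3 [3y] bond c/1=17/200: DF=(1125529/1000000 − 17/200·(0.959600+0.917500))/(1+17/200) = 8903/10000 ≈ 0.890300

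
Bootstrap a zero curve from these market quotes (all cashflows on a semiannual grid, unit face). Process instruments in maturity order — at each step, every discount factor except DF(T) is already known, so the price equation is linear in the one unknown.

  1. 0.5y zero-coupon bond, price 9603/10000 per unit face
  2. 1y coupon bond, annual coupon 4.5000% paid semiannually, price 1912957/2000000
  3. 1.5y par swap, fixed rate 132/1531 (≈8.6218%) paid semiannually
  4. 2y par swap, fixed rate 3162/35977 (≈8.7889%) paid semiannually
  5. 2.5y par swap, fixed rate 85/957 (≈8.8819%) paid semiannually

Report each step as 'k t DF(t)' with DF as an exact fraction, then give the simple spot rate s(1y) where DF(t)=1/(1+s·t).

1 1/2 9603/10000
2 1 9143/10000
3 3/2 2203/2500
4 2 8419/10000
5 5/2 1609/2000
s(1y) = (1/(9143/10000) − 1)/(1) = 857/9143 ≈ 9.3733%

step 1 [0.5y] zero: DF = P = 9603/10000 ≈ 0.960300
step 2 [1y] bond c/2=9/400: DF=(1912957/2000000 − 9/400·(0.960300))/(1+9/400) = 9143/10000 ≈ 0.914300
step 3 [1.5y] swap r/2=66/1531: DF=(1 − 66/1531·(0.960300+0.914300))/(1+66/1531) = 2203/2500 ≈ 0.881200
step 4 [2y] swap r/2=1581/35977: DF=(1 − 1581/35977·(0.960300+0.914300+0.881200))/(1+1581/35977) = 8419/10000 ≈ 0.841900
step 5 [2.5y] swap r/2=85/1914: DF=(1 − 85/1914·(0.960300+0.914300+0.881200+0.841900))/(1+85/1914) = 1609/2000 ≈ 0.804500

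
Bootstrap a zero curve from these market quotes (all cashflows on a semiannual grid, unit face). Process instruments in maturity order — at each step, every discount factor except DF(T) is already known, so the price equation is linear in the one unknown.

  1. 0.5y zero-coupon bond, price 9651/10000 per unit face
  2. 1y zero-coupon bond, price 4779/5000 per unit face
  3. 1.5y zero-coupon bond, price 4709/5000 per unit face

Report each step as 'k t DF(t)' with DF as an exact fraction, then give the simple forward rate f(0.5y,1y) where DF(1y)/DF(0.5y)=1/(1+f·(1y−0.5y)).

step 1 [0.5y] zero: DF = P = 9651/10000 ≈ 0.965100
step 2 [1y] zero: DF = P = 4779/5000 ≈ 0.955800
step 3 [1.5y] zero: DF = P = 4709/5000 ≈ 0.941800

1 1/2 9651/10000
2 1 4779/5000
3 3/2 4709/5000
f(0.5y,1y) = ((9651/10000)/(4779/5000) − 1)/(1/2) = 31/1593 ≈ 1.9460%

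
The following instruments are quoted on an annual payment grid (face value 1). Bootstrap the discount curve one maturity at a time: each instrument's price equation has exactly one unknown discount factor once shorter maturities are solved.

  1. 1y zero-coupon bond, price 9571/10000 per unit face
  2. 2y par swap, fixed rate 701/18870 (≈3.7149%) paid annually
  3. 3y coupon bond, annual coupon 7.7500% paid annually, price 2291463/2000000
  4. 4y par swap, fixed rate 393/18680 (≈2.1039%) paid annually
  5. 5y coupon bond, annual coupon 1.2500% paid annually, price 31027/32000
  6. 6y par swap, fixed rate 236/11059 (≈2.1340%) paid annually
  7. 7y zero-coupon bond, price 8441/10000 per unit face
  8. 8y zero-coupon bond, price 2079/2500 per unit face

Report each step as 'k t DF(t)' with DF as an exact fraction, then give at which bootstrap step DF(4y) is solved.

step 1 [1y] zero: DF = P = 9571/10000 ≈ 0.957100
step 2 [2y] swap r/1=701/18870: DF=(1 − 701/18870·(0.957100))/(1+701/18870) = 9299/10000 ≈ 0.929900
step 3 [3y] bond c/1=31/400: DF=(2291463/2000000 − 31/400·(0.957100+0.929900))/(1+31/400) = 2319/2500 ≈ 0.927600
step 4 [4y] swap r/1=393/18680: DF=(1 − 393/18680·(0.957100+0.929900+0.927600))/(1+393/18680) = 4607/5000 ≈ 0.921400
step 5 [5y] bond c/1=1/80: DF=(31027/32000 − 1/80·(0.957100+0.929900+0.927600+0.921400))/(1+1/80) = 1823/2000 ≈ 0.911500
step 6 [6y] swap r/1=236/11059: DF=(1 − 236/11059·(0.957100+0.929900+0.927600+0.921400+0.911500))/(1+236/11059) = 441/500 ≈ 0.882000
step 7 [7y] zero: DF = P = 8441/10000 ≈ 0.844100
step 8 [8y] zero: DF = P = 2079/2500 ≈ 0.831600

1 1 9571/10000
2 2 9299/10000
3 3 2319/2500
4 4 4607/5000
5 5 1823/2000
6 6 441/500
7 7 8441/10000
8 8 2079/2500
DF(4y) is solved at step 4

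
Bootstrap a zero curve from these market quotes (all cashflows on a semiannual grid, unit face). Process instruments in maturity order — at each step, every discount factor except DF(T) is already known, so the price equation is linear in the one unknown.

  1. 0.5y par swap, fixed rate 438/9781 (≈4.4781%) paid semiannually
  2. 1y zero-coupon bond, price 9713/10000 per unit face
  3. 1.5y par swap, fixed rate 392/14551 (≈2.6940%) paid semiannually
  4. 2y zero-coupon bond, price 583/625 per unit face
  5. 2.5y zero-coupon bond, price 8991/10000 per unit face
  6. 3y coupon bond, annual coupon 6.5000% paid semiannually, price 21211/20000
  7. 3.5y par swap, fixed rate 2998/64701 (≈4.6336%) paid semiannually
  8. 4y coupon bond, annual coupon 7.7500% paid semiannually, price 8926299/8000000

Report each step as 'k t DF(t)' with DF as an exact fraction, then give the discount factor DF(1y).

step 1 [0.5y] swap r/2=219/9781: DF=(1 − 219/9781·(0))/(1+219/9781) = 9781/10000 ≈ 0.978100
step 2 [1y] zero: DF = P = 9713/10000 ≈ 0.971300
step 3 [1.5y] swap r/2=196/14551: DF=(1 − 196/14551·(0.978100+0.971300))/(1+196/14551) = 1201/1250 ≈ 0.960800
step 4 [2y] zero: DF = P = 583/625 ≈ 0.932800
step 5 [2.5y] zero: DF = P = 8991/10000 ≈ 0.899100
step 6 [3y] bond c/2=13/400: DF=(21211/20000 − 13/400·(0.978100+0.971300+0.960800+0.932800+0.899100))/(1+13/400) = 8779/10000 ≈ 0.877900
step 7 [3.5y] swap r/2=1499/64701: DF=(1 − 1499/64701·(0.978100+0.971300+0.960800+0.932800+0.899100+0.877900))/(1+1499/64701) = 8501/10000 ≈ 0.850100
step 8 [4y] bond c/2=31/800: DF=(8926299/8000000 − 31/800·(0.978100+0.971300+0.960800+0.932800+0.899100+0.877900+0.850100))/(1+31/800) = 1041/1250 ≈ 0.832800

1 1/2 9781/10000
2 1 9713/10000
3 3/2 1201/1250
4 2 583/625
5 5/2 8991/10000
6 3 8779/10000
7 7/2 8501/10000
8 4 1041/1250
DF(1y) = 9713/10000 ≈ 0.971300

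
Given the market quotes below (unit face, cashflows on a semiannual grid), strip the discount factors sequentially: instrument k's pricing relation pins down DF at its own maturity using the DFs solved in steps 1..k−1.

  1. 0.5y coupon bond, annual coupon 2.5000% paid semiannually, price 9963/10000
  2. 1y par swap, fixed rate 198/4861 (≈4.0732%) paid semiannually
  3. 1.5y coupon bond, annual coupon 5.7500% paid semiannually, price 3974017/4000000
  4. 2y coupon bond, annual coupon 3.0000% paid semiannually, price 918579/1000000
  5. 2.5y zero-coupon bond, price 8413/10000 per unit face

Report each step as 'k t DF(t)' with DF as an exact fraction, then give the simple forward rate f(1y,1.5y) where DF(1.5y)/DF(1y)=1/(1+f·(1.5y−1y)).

1 1/2 123/125
2 1 2401/2500
3 3/2 4557/5000
4 2 2157/2500
5 5/2 8413/10000
f(1y,1.5y) = ((2401/2500)/(4557/5000) − 1)/(1/2) = 10/93 ≈ 10.7527%

step 1 [0.5y] bond c/2=1/80: DF=(9963/10000 − 1/80·(0))/(1+1/80) = 123/125 ≈ 0.984000
step 2 [1y] swap r/2=99/4861: DF=(1 − 99/4861·(0.984000))/(1+99/4861) = 2401/2500 ≈ 0.960400
step 3 [1.5y] bond c/2=23/800: DF=(3974017/4000000 − 23/800·(0.984000+0.960400))/(1+23/800) = 4557/5000 ≈ 0.911400
step 4 [2y] bond c/2=3/200: DF=(918579/1000000 − 3/200·(0.984000+0.960400+0.911400))/(1+3/200) = 2157/2500 ≈ 0.862800
step 5 [2.5y] zero: DF = P = 8413/10000 ≈ 0.841300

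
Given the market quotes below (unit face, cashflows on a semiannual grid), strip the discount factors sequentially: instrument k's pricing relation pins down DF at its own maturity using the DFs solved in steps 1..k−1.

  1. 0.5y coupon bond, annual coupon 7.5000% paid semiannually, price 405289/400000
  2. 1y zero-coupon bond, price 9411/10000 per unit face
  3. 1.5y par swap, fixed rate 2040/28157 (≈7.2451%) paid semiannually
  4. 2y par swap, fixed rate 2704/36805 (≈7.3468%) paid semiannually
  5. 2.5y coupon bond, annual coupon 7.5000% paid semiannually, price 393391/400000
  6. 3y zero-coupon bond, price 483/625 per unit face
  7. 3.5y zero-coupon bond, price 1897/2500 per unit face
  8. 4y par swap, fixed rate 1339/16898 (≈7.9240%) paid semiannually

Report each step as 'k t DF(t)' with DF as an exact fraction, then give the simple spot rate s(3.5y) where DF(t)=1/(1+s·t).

1 1/2 4883/5000
2 1 9411/10000
3 3/2 449/500
4 2 1081/1250
5 5/2 8149/10000
6 3 483/625
7 7/2 1897/2500
8 4 3661/5000
s(3.5y) = (1/(1897/2500) − 1)/(7/2) = 1206/13279 ≈ 9.0820%

step 1 [0.5y] bond c/2=3/80: DF=(405289/400000 − 3/80·(0))/(1+3/80) = 4883/5000 ≈ 0.976600
step 2 [1y] zero: DF = P = 9411/10000 ≈ 0.941100
step 3 [1.5y] swap r/2=1020/28157: DF=(1 − 1020/28157·(0.976600+0.941100))/(1+1020/28157) = 449/500 ≈ 0.898000
step 4 [2y] swap r/2=1352/36805: DF=(1 − 1352/36805·(0.976600+0.941100+0.898000))/(1+1352/36805) = 1081/1250 ≈ 0.864800
step 5 [2.5y] bond c/2=3/80: DF=(393391/400000 − 3/80·(0.976600+0.941100+0.898000+0.864800))/(1+3/80) = 8149/10000 ≈ 0.814900
step 6 [3y] zero: DF = P = 483/625 ≈ 0.772800
step 7 [3.5y] zero: DF = P = 1897/2500 ≈ 0.758800
step 8 [4y] swap r/2=1339/33796: DF=(1 − 1339/33796·(0.976600+0.941100+0.898000+0.864800+0.814900+0.772800+0.758800))/(1+1339/33796) = 3661/5000 ≈ 0.732200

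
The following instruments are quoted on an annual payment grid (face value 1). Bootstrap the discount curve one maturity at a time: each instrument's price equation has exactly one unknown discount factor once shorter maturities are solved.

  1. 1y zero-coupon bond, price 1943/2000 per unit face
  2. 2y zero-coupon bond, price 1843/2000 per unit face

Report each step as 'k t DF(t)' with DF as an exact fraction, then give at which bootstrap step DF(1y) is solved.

1 1 1943/2000
2 2 1843/2000
DF(1y) is solved at step 1

step 1 [1y] zero: DF = P = 1943/2000 ≈ 0.971500
step 2 [2y] zero: DF = P = 1843/2000 ≈ 0.921500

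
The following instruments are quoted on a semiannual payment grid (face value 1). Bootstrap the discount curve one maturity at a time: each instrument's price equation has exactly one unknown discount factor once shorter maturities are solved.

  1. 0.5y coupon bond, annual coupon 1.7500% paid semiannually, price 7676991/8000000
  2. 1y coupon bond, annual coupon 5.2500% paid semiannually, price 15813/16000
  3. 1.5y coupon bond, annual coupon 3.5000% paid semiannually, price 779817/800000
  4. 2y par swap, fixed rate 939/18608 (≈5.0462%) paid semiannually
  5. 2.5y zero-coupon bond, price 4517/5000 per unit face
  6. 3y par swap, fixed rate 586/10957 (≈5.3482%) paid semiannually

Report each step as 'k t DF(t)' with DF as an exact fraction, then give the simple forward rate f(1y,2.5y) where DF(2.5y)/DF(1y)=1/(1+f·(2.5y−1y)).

1 1/2 9513/10000
2 1 9387/10000
3 3/2 1851/2000
4 2 9061/10000
5 5/2 4517/5000
6 3 1707/2000
f(1y,2.5y) = ((9387/10000)/(4517/5000) − 1)/(3/2) = 353/13551 ≈ 2.6050%

step 1 [0.5y] bond c/2=7/800: DF=(7676991/8000000 − 7/800·(0))/(1+7/800) = 9513/10000 ≈ 0.951300
step 2 [1y] bond c/2=21/800: DF=(15813/16000 − 21/800·(0.951300))/(1+21/800) = 9387/10000 ≈ 0.938700
step 3 [1.5y] bond c/2=7/400: DF=(779817/800000 − 7/400·(0.951300+0.938700))/(1+7/400) = 1851/2000 ≈ 0.925500
step 4 [2y] swap r/2=939/37216: DF=(1 − 939/37216·(0.951300+0.938700+0.925500))/(1+939/37216) = 9061/10000 ≈ 0.906100
step 5 [2.5y] zero: DF = P = 4517/5000 ≈ 0.903400
step 6 [3y] swap r/2=293/10957: DF=(1 − 293/10957·(0.951300+0.938700+0.925500+0.906100+0.903400))/(1+293/10957) = 1707/2000 ≈ 0.853500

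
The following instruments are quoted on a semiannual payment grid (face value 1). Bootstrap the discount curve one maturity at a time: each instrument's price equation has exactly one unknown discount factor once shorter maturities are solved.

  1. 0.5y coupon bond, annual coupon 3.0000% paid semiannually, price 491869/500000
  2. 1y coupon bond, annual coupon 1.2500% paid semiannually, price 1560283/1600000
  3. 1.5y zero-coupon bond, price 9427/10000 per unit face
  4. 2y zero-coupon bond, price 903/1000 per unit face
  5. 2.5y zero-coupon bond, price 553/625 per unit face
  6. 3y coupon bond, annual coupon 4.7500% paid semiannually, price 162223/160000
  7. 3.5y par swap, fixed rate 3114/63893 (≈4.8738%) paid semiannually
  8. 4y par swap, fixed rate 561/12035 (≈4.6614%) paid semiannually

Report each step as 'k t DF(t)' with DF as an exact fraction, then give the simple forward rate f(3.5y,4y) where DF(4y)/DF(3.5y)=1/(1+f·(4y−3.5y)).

1 1/2 2423/2500
2 1 9631/10000
3 3/2 9427/10000
4 2 903/1000
5 5/2 553/625
6 3 4411/5000
7 7/2 8443/10000
8 4 8317/10000
f(3.5y,4y) = ((8443/10000)/(8317/10000) − 1)/(1/2) = 252/8317 ≈ 3.0299%

step 1 [0.5y] bond c/2=3/200: DF=(491869/500000 − 3/200·(0))/(1+3/200) = 2423/2500 ≈ 0.969200
step 2 [1y] bond c/2=1/160: DF=(1560283/1600000 − 1/160·(0.969200))/(1+1/160) = 9631/10000 ≈ 0.963100
step 3 [1.5y] zero: DF = P = 9427/10000 ≈ 0.942700
step 4 [2y] zero: DF = P = 903/1000 ≈ 0.903000
step 5 [2.5y] zero: DF = P = 553/625 ≈ 0.884800
step 6 [3y] bond c/2=19/800: DF=(162223/160000 − 19/800·(0.969200+0.963100+0.942700+0.903000+0.884800))/(1+19/800) = 4411/5000 ≈ 0.882200
step 7 [3.5y] swap r/2=1557/63893: DF=(1 − 1557/63893·(0.969200+0.963100+0.942700+0.903000+0.884800+0.882200))/(1+1557/63893) = 8443/10000 ≈ 0.844300
step 8 [4y] swap r/2=561/24070: DF=(1 − 561/24070·(0.969200+0.963100+0.942700+0.903000+0.884800+0.882200+0.844300))/(1+561/24070) = 8317/10000 ≈ 0.831700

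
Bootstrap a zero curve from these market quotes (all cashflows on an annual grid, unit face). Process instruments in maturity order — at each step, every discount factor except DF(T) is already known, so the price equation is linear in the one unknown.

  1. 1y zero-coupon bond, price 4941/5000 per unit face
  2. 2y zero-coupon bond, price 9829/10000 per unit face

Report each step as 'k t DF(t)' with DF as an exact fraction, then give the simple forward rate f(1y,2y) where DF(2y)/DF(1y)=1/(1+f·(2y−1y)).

1 1 4941/5000
2 2 9829/10000
f(1y,2y) = ((4941/5000)/(9829/10000) − 1)/(1) = 53/9829 ≈ 0.5392%

step 1 [1y] zero: DF = P = 4941/5000 ≈ 0.988200
step 2 [2y] zero: DF = P = 9829/10000 ≈ 0.982900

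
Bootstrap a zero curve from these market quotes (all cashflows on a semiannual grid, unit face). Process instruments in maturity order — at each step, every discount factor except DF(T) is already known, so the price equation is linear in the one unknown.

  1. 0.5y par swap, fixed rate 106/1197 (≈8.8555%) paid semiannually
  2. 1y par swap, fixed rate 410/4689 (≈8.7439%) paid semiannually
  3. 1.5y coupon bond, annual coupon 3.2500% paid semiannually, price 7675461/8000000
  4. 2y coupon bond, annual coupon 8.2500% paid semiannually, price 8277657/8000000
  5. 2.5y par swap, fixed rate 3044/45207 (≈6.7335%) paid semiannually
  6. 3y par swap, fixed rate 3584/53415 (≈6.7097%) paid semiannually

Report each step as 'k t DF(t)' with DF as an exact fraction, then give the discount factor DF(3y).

1 1/2 1197/1250
2 1 459/500
3 3/2 9141/10000
4 2 552/625
5 5/2 4239/5000
6 3 513/625
DF(3y) = 513/625 ≈ 0.820800

step 1 [0.5y] swap r/2=53/1197: DF=(1 − 53/1197·(0))/(1+53/1197) = 1197/1250 ≈ 0.957600
step 2 [1y] swap r/2=205/4689: DF=(1 − 205/4689·(0.957600))/(1+205/4689) = 459/500 ≈ 0.918000
step 3 [1.5y] bond c/2=13/800: DF=(7675461/8000000 − 13/800·(0.957600+0.918000))/(1+13/800) = 9141/10000 ≈ 0.914100
step 4 [2y] bond c/2=33/800: DF=(8277657/8000000 − 33/800·(0.957600+0.918000+0.914100))/(1+33/800) = 552/625 ≈ 0.883200
step 5 [2.5y] swap r/2=1522/45207: DF=(1 − 1522/45207·(0.957600+0.918000+0.914100+0.883200))/(1+1522/45207) = 4239/5000 ≈ 0.847800
step 6 [3y] swap r/2=1792/53415: DF=(1 − 1792/53415·(0.957600+0.918000+0.914100+0.883200+0.847800))/(1+1792/53415) = 513/625 ≈ 0.820800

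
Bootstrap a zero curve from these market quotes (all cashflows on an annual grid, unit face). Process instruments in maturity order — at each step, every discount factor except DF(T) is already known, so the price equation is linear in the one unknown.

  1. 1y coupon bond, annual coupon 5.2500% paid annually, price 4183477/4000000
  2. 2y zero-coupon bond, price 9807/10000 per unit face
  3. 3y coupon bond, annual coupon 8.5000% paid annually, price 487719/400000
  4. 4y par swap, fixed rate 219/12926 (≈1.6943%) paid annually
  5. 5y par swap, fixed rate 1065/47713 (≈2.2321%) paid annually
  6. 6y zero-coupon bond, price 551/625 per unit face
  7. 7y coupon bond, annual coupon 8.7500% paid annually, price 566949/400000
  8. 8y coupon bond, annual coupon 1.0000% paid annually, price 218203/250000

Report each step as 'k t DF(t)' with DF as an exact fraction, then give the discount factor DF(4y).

step 1 [1y] bond c/1=21/400: DF=(4183477/4000000 − 21/400·(0))/(1+21/400) = 9937/10000 ≈ 0.993700
step 2 [2y] zero: DF = P = 9807/10000 ≈ 0.980700
step 3 [3y] bond c/1=17/200: DF=(487719/400000 − 17/200·(0.993700+0.980700))/(1+17/200) = 9691/10000 ≈ 0.969100
step 4 [4y] swap r/1=219/12926: DF=(1 − 219/12926·(0.993700+0.980700+0.969100))/(1+219/12926) = 9343/10000 ≈ 0.934300
step 5 [5y] swap r/1=1065/47713: DF=(1 − 1065/47713·(0.993700+0.980700+0.969100+0.934300))/(1+1065/47713) = 1787/2000 ≈ 0.893500
step 6 [6y] zero: DF = P = 551/625 ≈ 0.881600
step 7 [7y] bond c/1=7/80: DF=(566949/400000 − 7/80·(0.993700+0.980700+0.969100+0.934300+0.893500+0.881600))/(1+7/80) = 1697/2000 ≈ 0.848500
step 8 [8y] bond c/1=1/100: DF=(218203/250000 − 1/100·(0.993700+0.980700+0.969100+0.934300+0.893500+0.881600+0.848500))/(1+1/100) = 3999/5000 ≈ 0.799800

1 1 9937/10000
2 2 9807/10000
3 3 9691/10000
4 4 9343/10000
5 5 1787/2000
6 6 551/625
7 7 1697/2000
8 8 3999/5000
DF(4y) = 9343/10000 ≈ 0.934300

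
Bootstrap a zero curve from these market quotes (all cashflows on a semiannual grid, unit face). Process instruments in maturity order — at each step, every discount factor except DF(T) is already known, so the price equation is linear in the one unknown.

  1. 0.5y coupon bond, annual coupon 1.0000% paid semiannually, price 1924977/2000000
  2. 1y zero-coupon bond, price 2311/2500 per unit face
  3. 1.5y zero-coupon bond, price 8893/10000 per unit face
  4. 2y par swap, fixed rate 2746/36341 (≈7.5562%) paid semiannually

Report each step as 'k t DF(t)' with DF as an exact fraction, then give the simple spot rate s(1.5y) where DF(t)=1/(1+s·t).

1 1/2 9577/10000
2 1 2311/2500
3 3/2 8893/10000
4 2 8627/10000
s(1.5y) = (1/(8893/10000) − 1)/(3/2) = 738/8893 ≈ 8.2987%

step 1 [0.5y] bond c/2=1/200: DF=(1924977/2000000 − 1/200·(0))/(1+1/200) = 9577/10000 ≈ 0.957700
step 2 [1y] zero: DF = P = 2311/2500 ≈ 0.924400
step 3 [1.5y] zero: DF = P = 8893/10000 ≈ 0.889300
step 4 [2y] swap r/2=1373/36341: DF=(1 − 1373/36341·(0.957700+0.924400+0.889300))/(1+1373/36341) = 8627/10000 ≈ 0.862700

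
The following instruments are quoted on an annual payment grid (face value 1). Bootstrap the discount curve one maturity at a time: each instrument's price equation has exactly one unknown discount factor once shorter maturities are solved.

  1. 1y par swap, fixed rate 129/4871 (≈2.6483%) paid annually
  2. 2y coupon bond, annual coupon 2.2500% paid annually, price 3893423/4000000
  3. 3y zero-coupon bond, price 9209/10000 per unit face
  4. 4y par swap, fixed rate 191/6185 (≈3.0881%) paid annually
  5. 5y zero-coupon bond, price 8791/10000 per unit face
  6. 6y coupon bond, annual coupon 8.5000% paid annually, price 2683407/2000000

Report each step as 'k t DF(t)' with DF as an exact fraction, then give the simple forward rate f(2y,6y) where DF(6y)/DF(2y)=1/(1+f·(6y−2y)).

step 1 [1y] swap r/1=129/4871: DF=(1 − 129/4871·(0))/(1+129/4871) = 4871/5000 ≈ 0.974200
step 2 [2y] bond c/1=9/400: DF=(3893423/4000000 − 9/400·(0.974200))/(1+9/400) = 1861/2000 ≈ 0.930500
step 3 [3y] zero: DF = P = 9209/10000 ≈ 0.920900
step 4 [4y] swap r/1=191/6185: DF=(1 − 191/6185·(0.974200+0.930500+0.920900))/(1+191/6185) = 4427/5000 ≈ 0.885400
step 5 [5y] zero: DF = P = 8791/10000 ≈ 0.879100
step 6 [6y] bond c/1=17/200: DF=(2683407/2000000 − 17/200·(0.974200+0.930500+0.920900+0.885400+0.879100))/(1+17/200) = 877/1000 ≈ 0.877000

1 1 4871/5000
2 2 1861/2000
3 3 9209/10000
4 4 4427/5000
5 5 8791/10000
6 6 877/1000
f(2y,6y) = ((1861/2000)/(877/1000) − 1)/(4) = 107/7016 ≈ 1.5251%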